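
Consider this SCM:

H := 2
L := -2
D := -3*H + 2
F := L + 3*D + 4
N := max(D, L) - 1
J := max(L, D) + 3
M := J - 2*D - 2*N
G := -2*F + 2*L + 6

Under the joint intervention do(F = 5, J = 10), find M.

Setting F = 5, J = 10 by intervention discards those variables' equations.
D = -3*H + 2  [with H=2]  = -4
N = max(D, L) - 1  [with D=-4, L=-2]  = -3
M = J - 2*D - 2*N  [with J=10, D=-4, N=-3]  = 24

24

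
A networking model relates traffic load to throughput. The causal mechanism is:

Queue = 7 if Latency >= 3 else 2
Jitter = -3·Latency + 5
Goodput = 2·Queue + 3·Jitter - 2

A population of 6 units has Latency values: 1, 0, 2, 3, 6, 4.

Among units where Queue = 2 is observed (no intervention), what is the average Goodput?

E[Goodput|Queue=2] averages over only the 3 units with Queue=2 (Latency = 1, 0, 2): Goodput = 8, 17, -1, mean 8.

8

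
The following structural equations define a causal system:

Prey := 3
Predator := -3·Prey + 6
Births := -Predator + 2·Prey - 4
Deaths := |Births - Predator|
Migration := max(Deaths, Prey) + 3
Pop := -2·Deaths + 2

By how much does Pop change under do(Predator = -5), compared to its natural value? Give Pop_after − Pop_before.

Under do(Predator=-5), the mechanism Predator := -3·Prey + 6 is discarded; Predator is fixed at -5.
Births = -Predator + 2·Prey - 4  [with Predator=-5, Prey=3]  = 7
Deaths = |Births - Predator|  [with Births=7, Predator=-5]  = 12
Pop = -2·Deaths + 2  [with Deaths=12]  = -22
Without intervention: Predator = -3·Prey + 6  [with Prey=3]  = -3; Births = -Predator + 2·Prey - 4  [with Predator=-3, Prey=3]  = 5; Deaths = |Births - Predator|  [with Births=5, Predator=-3]  = 8; Pop = -2·Deaths + 2  [with Deaths=8]  = -14.
Change = -22 − (-14) = -8.

-8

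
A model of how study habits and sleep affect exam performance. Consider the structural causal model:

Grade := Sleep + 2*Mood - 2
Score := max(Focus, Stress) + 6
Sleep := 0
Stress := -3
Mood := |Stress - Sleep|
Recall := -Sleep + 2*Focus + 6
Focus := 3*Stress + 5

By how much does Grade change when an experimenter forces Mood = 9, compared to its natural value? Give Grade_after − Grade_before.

12

Under do(Mood=9), the mechanism Mood := |Stress - Sleep| is discarded; Mood is fixed at 9.
Grade = Sleep + 2*Mood - 2  [with Sleep=0, Mood=9]  = 16
Without intervention: Mood = |Stress - Sleep|  [with Stress=-3, Sleep=0]  = 3; Grade = Sleep + 2*Mood - 2  [with Sleep=0, Mood=3]  = 4.
Change = 16 − 4 = 12.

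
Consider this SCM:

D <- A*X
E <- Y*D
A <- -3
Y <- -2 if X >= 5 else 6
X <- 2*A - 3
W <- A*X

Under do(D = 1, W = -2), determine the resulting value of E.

The joint intervention fixes D = 1, W = -2, removing each variable's own equation.
X = 2*A - 3  [with A=-3]  = -9
Y = -2 if X >= 5 else 6  [with X=-9]  = 6
E = Y*D  [with Y=6, D=1]  = 6

6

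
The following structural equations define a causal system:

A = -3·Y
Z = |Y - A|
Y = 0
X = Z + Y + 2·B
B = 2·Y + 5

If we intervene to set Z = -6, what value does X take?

4

do(Z=-6) replaces the equation Z = |Y - A| with the constant Z = -6.
B = 2·Y + 5  [with Y=0]  = 5
X = Z + Y + 2·B  [with Z=-6, Y=0, B=5]  = 4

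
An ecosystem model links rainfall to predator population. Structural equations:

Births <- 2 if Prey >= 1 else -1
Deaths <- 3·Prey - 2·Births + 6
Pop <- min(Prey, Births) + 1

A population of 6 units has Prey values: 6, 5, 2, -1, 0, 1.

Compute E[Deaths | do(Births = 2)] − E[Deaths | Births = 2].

do(Births=2) breaks Births's dependence on Prey. With Births=2 fixed, Deaths across the units is 20, 17, 8, -1, 2, 5, mean 8.5.
E[Deaths|Births=2] averages over only the 4 units with Births=2 (Prey = 6, 5, 2, 1): Deaths = 20, 17, 8, 5, mean 12.5.
Difference = 8.5 − 12.5 = -4.

-4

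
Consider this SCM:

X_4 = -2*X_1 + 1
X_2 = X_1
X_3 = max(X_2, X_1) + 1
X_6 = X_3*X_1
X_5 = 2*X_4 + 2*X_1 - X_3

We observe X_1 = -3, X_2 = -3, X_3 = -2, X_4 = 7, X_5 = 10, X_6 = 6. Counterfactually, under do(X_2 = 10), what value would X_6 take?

-33

Under do(X_2=10), the mechanism X_2 = X_1 is discarded; X_2 is fixed at 10.
X_3 = max(X_2, X_1) + 1  [with X_2=10, X_1=-3]  = 11
X_6 = X_3*X_1  [with X_3=11, X_1=-3]  = -33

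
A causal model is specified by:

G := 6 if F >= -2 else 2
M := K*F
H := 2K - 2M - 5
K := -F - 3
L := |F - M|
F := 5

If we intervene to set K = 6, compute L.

25

do(K=6) replaces the equation K := -F - 3 with the constant K = 6.
M = K*F  [with K=6, F=5]  = 30
L = |F - M|  [with F=5, M=30]  = 25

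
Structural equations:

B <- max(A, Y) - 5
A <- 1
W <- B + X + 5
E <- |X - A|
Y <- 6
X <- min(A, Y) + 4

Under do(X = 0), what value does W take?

Intervening sets X = 0 and removes its equation (X <- min(A, Y) + 4).
B = max(A, Y) - 5  [with A=1, Y=6]  = 1
W = B + X + 5  [with B=1, X=0]  = 6

6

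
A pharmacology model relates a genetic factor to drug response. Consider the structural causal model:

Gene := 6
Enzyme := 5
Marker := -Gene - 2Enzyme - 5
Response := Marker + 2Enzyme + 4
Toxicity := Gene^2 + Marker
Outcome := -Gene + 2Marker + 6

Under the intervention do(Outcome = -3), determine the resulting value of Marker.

-21

do(Outcome=-3) replaces the equation Outcome := -Gene + 2Marker + 6 with the constant Outcome = -3.
Marker is not downstream of the intervention, so its value is determined by the original equations.
Marker = -Gene - 2Enzyme - 5  [with Gene=6, Enzyme=5]  = -21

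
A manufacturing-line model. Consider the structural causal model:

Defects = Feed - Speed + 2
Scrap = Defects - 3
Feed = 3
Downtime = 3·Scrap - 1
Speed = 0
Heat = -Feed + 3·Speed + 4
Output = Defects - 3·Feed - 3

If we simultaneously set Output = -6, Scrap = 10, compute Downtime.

29

Setting Output = -6, Scrap = 10 by intervention discards those variables' equations.
Downtime = 3·Scrap - 1  [with Scrap=10]  = 29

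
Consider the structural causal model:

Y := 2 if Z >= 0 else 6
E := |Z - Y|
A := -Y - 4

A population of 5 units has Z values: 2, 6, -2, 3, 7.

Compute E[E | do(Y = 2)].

2.8

Every unit gets Y=2 under the intervention. E values become 0, 4, 4, 1, 5; E[E|do(Y=2)] = 2.8.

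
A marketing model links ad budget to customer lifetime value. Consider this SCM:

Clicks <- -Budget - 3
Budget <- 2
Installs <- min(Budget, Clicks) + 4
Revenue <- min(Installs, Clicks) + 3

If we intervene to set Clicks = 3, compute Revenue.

Under do(Clicks=3), the mechanism Clicks <- -Budget - 3 is discarded; Clicks is fixed at 3.
Installs = min(Budget, Clicks) + 4  [with Budget=2, Clicks=3]  = 6
Revenue = min(Installs, Clicks) + 3  [with Installs=6, Clicks=3]  = 6

6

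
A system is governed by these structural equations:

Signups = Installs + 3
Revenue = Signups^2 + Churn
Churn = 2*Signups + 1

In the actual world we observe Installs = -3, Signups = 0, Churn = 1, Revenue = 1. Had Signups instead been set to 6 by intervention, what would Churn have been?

13

The intervention breaks the incoming arrows to Signups: Signups = Installs + 3 no longer applies, and Signups = 6.
Churn = 2*Signups + 1  [with Signups=6]  = 13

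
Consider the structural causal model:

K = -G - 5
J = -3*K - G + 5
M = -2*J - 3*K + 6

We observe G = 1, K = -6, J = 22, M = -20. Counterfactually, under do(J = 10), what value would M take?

The intervention breaks the incoming arrows to J: J = -3*K - G + 5 no longer applies, and J = 10.
K = -G - 5  [with G=1]  = -6
M = -2*J - 3*K + 6  [with J=10, K=-6]  = 4

4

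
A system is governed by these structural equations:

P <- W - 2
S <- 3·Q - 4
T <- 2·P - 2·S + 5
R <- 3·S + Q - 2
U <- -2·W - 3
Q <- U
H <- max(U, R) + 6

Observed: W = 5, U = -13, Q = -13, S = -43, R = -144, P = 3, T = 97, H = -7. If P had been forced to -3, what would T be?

Intervening sets P = -3 and removes its equation (P <- W - 2).
U = -2·W - 3  [with W=5]  = -13
Q = U  [with U=-13]  = -13
S = 3·Q - 4  [with Q=-13]  = -43
T = 2·P - 2·S + 5  [with P=-3, S=-43]  = 85

85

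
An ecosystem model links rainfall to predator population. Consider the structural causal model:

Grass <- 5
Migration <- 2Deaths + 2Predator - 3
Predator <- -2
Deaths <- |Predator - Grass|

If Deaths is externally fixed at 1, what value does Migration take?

-5

The intervention breaks the incoming arrows to Deaths: Deaths <- |Predator - Grass| no longer applies, and Deaths = 1.
Migration = 2Deaths + 2Predator - 3  [with Deaths=1, Predator=-2]  = -5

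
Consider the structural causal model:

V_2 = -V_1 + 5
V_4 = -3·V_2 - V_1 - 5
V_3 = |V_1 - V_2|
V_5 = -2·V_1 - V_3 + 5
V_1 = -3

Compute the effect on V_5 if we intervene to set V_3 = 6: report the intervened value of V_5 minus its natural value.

do(V_3=6) replaces the equation V_3 = |V_1 - V_2| with the constant V_3 = 6.
V_5 = -2·V_1 - V_3 + 5  [with V_1=-3, V_3=6]  = 5
Without intervention: V_2 = -V_1 + 5  [with V_1=-3]  = 8; V_3 = |V_1 - V_2|  [with V_1=-3, V_2=8]  = 11; V_5 = -2·V_1 - V_3 + 5  [with V_1=-3, V_3=11]  = 0.
Change = 5 − 0 = 5.

5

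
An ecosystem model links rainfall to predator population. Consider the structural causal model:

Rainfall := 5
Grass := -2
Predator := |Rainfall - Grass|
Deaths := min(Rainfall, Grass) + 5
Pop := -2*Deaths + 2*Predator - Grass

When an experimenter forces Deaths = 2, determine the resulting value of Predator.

7

Under do(Deaths=2), the mechanism Deaths := min(Rainfall, Grass) + 5 is discarded; Deaths is fixed at 2.
Since Predator is not a descendant of the intervened variable, it is unaffected.
Predator = |Rainfall - Grass|  [with Rainfall=5, Grass=-2]  = 7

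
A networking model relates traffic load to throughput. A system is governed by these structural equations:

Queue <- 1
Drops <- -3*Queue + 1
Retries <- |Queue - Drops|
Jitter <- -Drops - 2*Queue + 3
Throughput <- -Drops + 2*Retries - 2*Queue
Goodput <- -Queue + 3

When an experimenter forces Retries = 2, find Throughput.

do(Retries=2) replaces the equation Retries <- |Queue - Drops| with the constant Retries = 2.
Drops = -3*Queue + 1  [with Queue=1]  = -2
Throughput = -Drops + 2*Retries - 2*Queue  [with Drops=-2, Retries=2, Queue=1]  = 4

4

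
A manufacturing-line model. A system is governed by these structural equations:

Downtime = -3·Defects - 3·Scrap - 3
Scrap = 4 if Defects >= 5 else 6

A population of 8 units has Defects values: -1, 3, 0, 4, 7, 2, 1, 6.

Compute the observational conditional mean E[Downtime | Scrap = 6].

Observing Scrap=6 restricts to units where Scrap's equation naturally yields 6: Defects ∈ {-1, 3, 0, 4, 2, 1}. In that subpopulation Downtime = -18, -30, -21, -33, -27, -24, mean -25.5.

-25.5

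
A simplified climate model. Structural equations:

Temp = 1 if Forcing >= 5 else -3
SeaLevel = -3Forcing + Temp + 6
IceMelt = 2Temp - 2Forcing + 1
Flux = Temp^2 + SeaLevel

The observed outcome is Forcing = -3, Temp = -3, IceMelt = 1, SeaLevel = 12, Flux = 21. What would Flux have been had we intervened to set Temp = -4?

do(Temp=-4) replaces the equation Temp = 1 if Forcing >= 5 else -3 with the constant Temp = -4.
SeaLevel = -3Forcing + Temp + 6  [with Forcing=-3, Temp=-4]  = 11
Flux = Temp^2 + SeaLevel  [with Temp=-4, SeaLevel=11]  = 27

27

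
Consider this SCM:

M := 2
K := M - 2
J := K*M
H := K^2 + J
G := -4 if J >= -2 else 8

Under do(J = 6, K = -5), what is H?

31

The joint intervention fixes J = 6, K = -5, removing each variable's own equation.
H = K^2 + J  [with K=-5, J=6]  = 31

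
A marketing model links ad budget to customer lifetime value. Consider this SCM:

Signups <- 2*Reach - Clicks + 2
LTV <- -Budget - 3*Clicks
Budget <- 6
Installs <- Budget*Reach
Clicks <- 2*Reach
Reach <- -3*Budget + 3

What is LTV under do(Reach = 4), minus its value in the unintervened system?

-114

Under do(Reach=4), the mechanism Reach <- -3*Budget + 3 is discarded; Reach is fixed at 4.
Clicks = 2*Reach  [with Reach=4]  = 8
LTV = -Budget - 3*Clicks  [with Budget=6, Clicks=8]  = -30
Without intervention: Reach = -3*Budget + 3  [with Budget=6]  = -15; Clicks = 2*Reach  [with Reach=-15]  = -30; LTV = -Budget - 3*Clicks  [with Budget=6, Clicks=-30]  = 84.
Change = -30 − 84 = -114.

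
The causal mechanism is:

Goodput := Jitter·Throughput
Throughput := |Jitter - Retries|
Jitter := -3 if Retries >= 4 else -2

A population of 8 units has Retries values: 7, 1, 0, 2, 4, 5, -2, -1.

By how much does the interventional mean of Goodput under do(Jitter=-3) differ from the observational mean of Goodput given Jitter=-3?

10

Every unit gets Jitter=-3 under the intervention. Goodput values become -30, -12, -9, -15, -21, -24, -3, -6; E[Goodput|do(Jitter=-3)] = -15.
Observing Jitter=-3 restricts to units where Jitter's equation naturally yields -3: Retries ∈ {7, 4, 5}. In that subpopulation Goodput = -30, -21, -24, mean -25.
Difference = -15 − (-25) = 10.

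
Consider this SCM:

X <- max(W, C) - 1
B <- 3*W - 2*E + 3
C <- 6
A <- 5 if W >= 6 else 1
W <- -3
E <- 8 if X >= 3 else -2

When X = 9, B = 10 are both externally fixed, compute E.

The joint intervention fixes X = 9, B = 10, removing each variable's own equation.
E = 8 if X >= 3 else -2  [with X=9]  = 8

8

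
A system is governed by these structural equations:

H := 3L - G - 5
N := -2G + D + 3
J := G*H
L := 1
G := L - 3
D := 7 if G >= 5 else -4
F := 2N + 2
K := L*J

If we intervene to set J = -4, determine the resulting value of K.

-4

Under do(J=-4), the mechanism J := G*H is discarded; J is fixed at -4.
K = L*J  [with L=1, J=-4]  = -4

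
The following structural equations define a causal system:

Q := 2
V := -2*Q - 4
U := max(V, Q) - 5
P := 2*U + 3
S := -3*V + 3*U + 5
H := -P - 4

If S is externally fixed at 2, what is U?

-3

do(S=2) replaces the equation S := -3*V + 3*U + 5 with the constant S = 2.
U is not downstream of the intervention, so its value is determined by the original equations.
V = -2*Q - 4  [with Q=2]  = -8
U = max(V, Q) - 5  [with V=-8, Q=2]  = -3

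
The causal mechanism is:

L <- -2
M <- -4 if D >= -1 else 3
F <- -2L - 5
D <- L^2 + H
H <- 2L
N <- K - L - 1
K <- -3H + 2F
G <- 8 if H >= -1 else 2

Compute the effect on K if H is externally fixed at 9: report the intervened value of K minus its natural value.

Under do(H=9), the mechanism H <- 2L is discarded; H is fixed at 9.
F = -2L - 5  [with L=-2]  = -1
K = -3H + 2F  [with H=9, F=-1]  = -29
Without intervention: H = 2L  [with L=-2]  = -4; F = -2L - 5  [with L=-2]  = -1; K = -3H + 2F  [with H=-4, F=-1]  = 10.
Change = -29 − 10 = -39.

-39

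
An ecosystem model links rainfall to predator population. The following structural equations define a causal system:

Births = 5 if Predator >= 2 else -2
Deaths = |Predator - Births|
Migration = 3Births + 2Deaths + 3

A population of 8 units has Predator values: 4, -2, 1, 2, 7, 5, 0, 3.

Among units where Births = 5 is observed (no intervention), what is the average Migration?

Observing Births=5 restricts to units where Births's equation naturally yields 5: Predator ∈ {4, 2, 7, 5, 3}. In that subpopulation Migration = 20, 24, 22, 18, 22, mean 21.2.

21.2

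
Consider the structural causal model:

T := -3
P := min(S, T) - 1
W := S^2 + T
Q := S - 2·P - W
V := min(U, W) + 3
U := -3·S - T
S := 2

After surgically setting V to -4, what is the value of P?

-4

do(V=-4) replaces the equation V := min(U, W) + 3 with the constant V = -4.
P is not downstream of the intervention, so its value is determined by the original equations.
P = min(S, T) - 1  [with S=2, T=-3]  = -4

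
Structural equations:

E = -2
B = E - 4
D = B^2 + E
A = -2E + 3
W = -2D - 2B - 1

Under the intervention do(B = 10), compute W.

-217

do(B=10) replaces the equation B = E - 4 with the constant B = 10.
D = B^2 + E  [with B=10, E=-2]  = 98
W = -2D - 2B - 1  [with D=98, B=10]  = -217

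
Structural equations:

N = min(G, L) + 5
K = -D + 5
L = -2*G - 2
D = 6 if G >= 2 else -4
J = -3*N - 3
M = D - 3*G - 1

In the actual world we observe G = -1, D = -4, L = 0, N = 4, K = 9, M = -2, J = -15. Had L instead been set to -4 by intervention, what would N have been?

1

The intervention breaks the incoming arrows to L: L = -2*G - 2 no longer applies, and L = -4.
N = min(G, L) + 5  [with G=-1, L=-4]  = 1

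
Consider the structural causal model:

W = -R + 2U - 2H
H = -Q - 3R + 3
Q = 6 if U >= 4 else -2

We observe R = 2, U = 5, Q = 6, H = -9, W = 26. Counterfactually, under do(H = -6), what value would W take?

Intervening sets H = -6 and removes its equation (H = -Q - 3R + 3).
W = -R + 2U - 2H  [with R=2, U=5, H=-6]  = 20

20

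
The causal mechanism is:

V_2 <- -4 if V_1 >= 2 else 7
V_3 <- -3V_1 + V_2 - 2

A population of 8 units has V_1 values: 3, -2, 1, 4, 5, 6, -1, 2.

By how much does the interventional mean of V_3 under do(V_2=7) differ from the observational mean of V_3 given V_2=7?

-8.75

Under do(V_2=7), V_2's equation is replaced by V_2=7 for every unit. Per-unit V_3: -4, 11, 2, -7, -10, -13, 8, -1. Mean = -1.75.
Observing V_2=7 restricts to units where V_2's equation naturally yields 7: V_1 ∈ {-2, 1, -1}. In that subpopulation V_3 = 11, 2, 8, mean 7.
Difference = -1.75 − 7 = -8.75.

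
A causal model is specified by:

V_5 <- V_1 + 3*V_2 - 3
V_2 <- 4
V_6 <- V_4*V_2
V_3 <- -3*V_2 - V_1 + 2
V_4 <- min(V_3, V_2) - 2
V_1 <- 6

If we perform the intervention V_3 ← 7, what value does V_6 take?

The intervention breaks the incoming arrows to V_3: V_3 <- -3*V_2 - V_1 + 2 no longer applies, and V_3 = 7.
V_4 = min(V_3, V_2) - 2  [with V_3=7, V_2=4]  = 2
V_6 = V_4*V_2  [with V_4=2, V_2=4]  = 8

8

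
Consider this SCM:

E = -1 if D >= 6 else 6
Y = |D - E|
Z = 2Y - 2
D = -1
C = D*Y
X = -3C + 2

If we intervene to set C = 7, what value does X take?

Under do(C=7), the mechanism C = D*Y is discarded; C is fixed at 7.
X = -3C + 2  [with C=7]  = -19

-19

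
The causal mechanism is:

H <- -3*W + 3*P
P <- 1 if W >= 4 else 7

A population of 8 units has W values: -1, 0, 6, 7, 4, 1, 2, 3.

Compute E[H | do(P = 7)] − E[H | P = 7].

-5.25

Under do(P=7), P's equation is replaced by P=7 for every unit. Per-unit H: 24, 21, 3, 0, 9, 18, 15, 12. Mean = 12.75.
Conditioning on P=7 selects the 5 unit(s) with W ∈ {-1, 0, 1, 2, 3}. Their H values: 24, 21, 18, 15, 12. Mean = 18.
Difference = 12.75 − 18 = -5.25.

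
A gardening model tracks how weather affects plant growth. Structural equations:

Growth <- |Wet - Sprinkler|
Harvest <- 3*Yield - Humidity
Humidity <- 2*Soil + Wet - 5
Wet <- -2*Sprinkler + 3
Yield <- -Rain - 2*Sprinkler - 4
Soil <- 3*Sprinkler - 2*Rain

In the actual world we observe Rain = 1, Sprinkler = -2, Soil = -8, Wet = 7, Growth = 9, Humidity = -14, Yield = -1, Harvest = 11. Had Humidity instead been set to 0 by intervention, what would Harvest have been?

Intervening sets Humidity = 0 and removes its equation (Humidity <- 2*Soil + Wet - 5).
Yield = -Rain - 2*Sprinkler - 4  [with Rain=1, Sprinkler=-2]  = -1
Harvest = 3*Yield - Humidity  [with Yield=-1, Humidity=0]  = -3

-3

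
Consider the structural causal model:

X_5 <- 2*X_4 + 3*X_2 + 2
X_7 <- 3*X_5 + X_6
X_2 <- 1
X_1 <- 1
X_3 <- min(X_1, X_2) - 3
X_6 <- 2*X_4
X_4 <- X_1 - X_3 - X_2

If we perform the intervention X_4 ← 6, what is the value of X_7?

The intervention breaks the incoming arrows to X_4: X_4 <- X_1 - X_3 - X_2 no longer applies, and X_4 = 6.
X_5 = 2*X_4 + 3*X_2 + 2  [with X_4=6, X_2=1]  = 17
X_6 = 2*X_4  [with X_4=6]  = 12
X_7 = 3*X_5 + X_6  [with X_5=17, X_6=12]  = 63

63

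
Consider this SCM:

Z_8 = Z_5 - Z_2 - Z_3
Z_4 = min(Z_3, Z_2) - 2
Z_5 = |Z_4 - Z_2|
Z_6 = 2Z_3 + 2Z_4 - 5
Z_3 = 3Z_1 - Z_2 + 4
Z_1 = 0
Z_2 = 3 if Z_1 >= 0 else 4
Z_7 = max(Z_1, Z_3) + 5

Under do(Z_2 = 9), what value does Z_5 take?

16

do(Z_2=9) replaces the equation Z_2 = 3 if Z_1 >= 0 else 4 with the constant Z_2 = 9.
Z_3 = 3Z_1 - Z_2 + 4  [with Z_1=0, Z_2=9]  = -5
Z_4 = min(Z_3, Z_2) - 2  [with Z_3=-5, Z_2=9]  = -7
Z_5 = |Z_4 - Z_2|  [with Z_4=-7, Z_2=9]  = 16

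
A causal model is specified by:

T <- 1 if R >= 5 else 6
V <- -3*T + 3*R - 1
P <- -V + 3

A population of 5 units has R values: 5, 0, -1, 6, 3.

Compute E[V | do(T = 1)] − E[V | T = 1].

-8.7

Under do(T=1), T's equation is replaced by T=1 for every unit. Per-unit V: 11, -4, -7, 14, 5. Mean = 3.8.
Conditioning on T=1 selects the 2 unit(s) with R ∈ {5, 6}. Their V values: 11, 14. Mean = 12.5.
Difference = 3.8 − 12.5 = -8.7.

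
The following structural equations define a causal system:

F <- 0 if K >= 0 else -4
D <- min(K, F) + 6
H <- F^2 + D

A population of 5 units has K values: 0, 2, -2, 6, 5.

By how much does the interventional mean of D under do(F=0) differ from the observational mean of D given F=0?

-0.4

The intervention sets F=0 in all 5 units regardless of K. Recomputing D per unit gives 6, 6, 4, 6, 6; average 5.6.
Conditioning on F=0 selects the 4 unit(s) with K ∈ {0, 2, 6, 5}. Their D values: 6, 6, 6, 6. Mean = 6.
Difference = 5.6 − 6 = -0.4.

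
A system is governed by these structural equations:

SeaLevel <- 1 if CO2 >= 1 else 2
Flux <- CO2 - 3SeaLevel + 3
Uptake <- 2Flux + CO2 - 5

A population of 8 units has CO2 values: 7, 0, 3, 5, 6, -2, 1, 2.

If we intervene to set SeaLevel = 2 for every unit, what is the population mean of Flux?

Under do(SeaLevel=2), SeaLevel's equation is replaced by SeaLevel=2 for every unit. Per-unit Flux: 4, -3, 0, 2, 3, -5, -2, -1. Mean = -0.25.

-0.25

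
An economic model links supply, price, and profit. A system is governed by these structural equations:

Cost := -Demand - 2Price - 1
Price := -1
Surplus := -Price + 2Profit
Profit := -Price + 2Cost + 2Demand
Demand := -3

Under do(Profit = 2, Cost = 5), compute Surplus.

5

The joint intervention fixes Profit = 2, Cost = 5, removing each variable's own equation.
Surplus = -Price + 2Profit  [with Price=-1, Profit=2]  = 5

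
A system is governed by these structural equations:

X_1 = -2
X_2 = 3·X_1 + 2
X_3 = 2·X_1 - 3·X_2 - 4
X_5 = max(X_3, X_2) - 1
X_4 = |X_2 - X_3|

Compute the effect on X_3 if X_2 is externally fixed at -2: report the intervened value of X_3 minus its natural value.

The intervention breaks the incoming arrows to X_2: X_2 = 3·X_1 + 2 no longer applies, and X_2 = -2.
X_3 = 2·X_1 - 3·X_2 - 4  [with X_1=-2, X_2=-2]  = -2
Without intervention: X_2 = 3·X_1 + 2  [with X_1=-2]  = -4; X_3 = 2·X_1 - 3·X_2 - 4  [with X_1=-2, X_2=-4]  = 4.
Change = -2 − 4 = -6.

-6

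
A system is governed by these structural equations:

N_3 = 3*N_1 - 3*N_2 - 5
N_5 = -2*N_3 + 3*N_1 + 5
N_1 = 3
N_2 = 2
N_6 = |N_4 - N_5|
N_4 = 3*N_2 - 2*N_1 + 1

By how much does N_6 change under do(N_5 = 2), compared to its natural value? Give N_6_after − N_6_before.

The intervention breaks the incoming arrows to N_5: N_5 = -2*N_3 + 3*N_1 + 5 no longer applies, and N_5 = 2.
N_4 = 3*N_2 - 2*N_1 + 1  [with N_2=2, N_1=3]  = 1
N_6 = |N_4 - N_5|  [with N_4=1, N_5=2]  = 1
Without intervention: N_3 = 3*N_1 - 3*N_2 - 5  [with N_1=3, N_2=2]  = -2; N_4 = 3*N_2 - 2*N_1 + 1  [with N_2=2, N_1=3]  = 1; N_5 = -2*N_3 + 3*N_1 + 5  [with N_3=-2, N_1=3]  = 18; N_6 = |N_4 - N_5|  [with N_4=1, N_5=18]  = 17.
Change = 1 − 17 = -16.

-16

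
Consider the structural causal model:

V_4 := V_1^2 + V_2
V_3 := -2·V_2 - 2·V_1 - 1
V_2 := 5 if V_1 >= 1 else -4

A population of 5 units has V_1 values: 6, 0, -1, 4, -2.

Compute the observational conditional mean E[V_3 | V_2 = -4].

9

Conditioning on V_2=-4 selects the 3 unit(s) with V_1 ∈ {0, -1, -2}. Their V_3 values: 7, 9, 11. Mean = 9.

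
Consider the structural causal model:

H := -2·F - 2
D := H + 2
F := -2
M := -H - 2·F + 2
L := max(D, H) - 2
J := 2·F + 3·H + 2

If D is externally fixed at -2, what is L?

The intervention breaks the incoming arrows to D: D := H + 2 no longer applies, and D = -2.
H = -2·F - 2  [with F=-2]  = 2
L = max(D, H) - 2  [with D=-2, H=2]  = 0

0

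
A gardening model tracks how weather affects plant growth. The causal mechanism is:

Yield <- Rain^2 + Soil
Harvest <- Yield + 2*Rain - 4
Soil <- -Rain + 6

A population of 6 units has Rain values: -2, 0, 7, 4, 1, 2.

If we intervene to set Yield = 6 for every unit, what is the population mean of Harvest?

6

do(Yield=6) breaks Yield's dependence on Rain. With Yield=6 fixed, Harvest across the units is -2, 2, 16, 10, 4, 6, mean 6.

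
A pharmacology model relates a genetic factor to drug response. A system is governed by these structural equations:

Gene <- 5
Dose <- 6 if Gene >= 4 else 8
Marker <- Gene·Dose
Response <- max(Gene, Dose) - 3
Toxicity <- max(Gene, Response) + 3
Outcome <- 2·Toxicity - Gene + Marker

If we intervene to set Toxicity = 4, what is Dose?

Under do(Toxicity=4), the mechanism Toxicity <- max(Gene, Response) + 3 is discarded; Toxicity is fixed at 4.
No directed path runs from Toxicity to Dose, so Dose keeps its natural value.
Dose = 6 if Gene >= 4 else 8  [with Gene=5]  = 6

6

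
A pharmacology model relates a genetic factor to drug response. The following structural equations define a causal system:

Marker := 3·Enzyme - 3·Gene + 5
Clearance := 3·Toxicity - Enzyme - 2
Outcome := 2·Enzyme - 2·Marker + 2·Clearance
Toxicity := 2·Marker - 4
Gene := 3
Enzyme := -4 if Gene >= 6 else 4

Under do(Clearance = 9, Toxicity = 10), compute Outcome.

10

Setting Clearance = 9, Toxicity = 10 by intervention discards those variables' equations.
Enzyme = -4 if Gene >= 6 else 4  [with Gene=3]  = 4
Marker = 3·Enzyme - 3·Gene + 5  [with Enzyme=4, Gene=3]  = 8
Outcome = 2·Enzyme - 2·Marker + 2·Clearance  [with Enzyme=4, Marker=8, Clearance=9]  = 10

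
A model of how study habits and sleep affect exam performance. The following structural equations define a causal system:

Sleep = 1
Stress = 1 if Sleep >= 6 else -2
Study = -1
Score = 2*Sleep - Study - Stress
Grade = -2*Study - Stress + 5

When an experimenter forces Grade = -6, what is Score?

5

The intervention breaks the incoming arrows to Grade: Grade = -2*Study - Stress + 5 no longer applies, and Grade = -6.
Since Score is not a descendant of the intervened variable, it is unaffected.
Stress = 1 if Sleep >= 6 else -2  [with Sleep=1]  = -2
Score = 2*Sleep - Study - Stress  [with Sleep=1, Study=-1, Stress=-2]  = 5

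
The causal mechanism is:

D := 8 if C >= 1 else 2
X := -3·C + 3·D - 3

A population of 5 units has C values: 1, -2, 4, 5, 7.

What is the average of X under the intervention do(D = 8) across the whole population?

do(D=8) breaks D's dependence on C. With D=8 fixed, X across the units is 18, 27, 9, 6, 0, mean 12.

12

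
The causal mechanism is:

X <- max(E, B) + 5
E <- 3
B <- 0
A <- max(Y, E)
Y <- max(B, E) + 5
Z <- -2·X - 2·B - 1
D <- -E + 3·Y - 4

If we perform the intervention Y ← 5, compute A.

Intervening sets Y = 5 and removes its equation (Y <- max(B, E) + 5).
A = max(Y, E)  [with Y=5, E=3]  = 5

5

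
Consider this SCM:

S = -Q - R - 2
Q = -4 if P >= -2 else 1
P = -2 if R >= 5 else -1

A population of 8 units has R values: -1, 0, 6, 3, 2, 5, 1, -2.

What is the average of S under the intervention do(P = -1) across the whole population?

0.25

do(P=-1) breaks P's dependence on R. With P=-1 fixed, S across the units is 3, 2, -4, -1, 0, -3, 1, 4, mean 0.25.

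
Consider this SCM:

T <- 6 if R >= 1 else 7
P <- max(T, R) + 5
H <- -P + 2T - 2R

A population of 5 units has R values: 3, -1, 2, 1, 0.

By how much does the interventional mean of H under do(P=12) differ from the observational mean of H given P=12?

-4.2

do(P=12) breaks P's dependence on R. With P=12 fixed, H across the units is -6, 4, -4, -2, 2, mean -1.2.
Observing P=12 restricts to units where P's equation naturally yields 12: R ∈ {-1, 0}. In that subpopulation H = 4, 2, mean 3.
Difference = -1.2 − 3 = -4.2.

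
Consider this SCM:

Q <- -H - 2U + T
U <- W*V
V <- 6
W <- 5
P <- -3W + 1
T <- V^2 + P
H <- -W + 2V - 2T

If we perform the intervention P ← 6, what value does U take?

30

The intervention breaks the incoming arrows to P: P <- -3W + 1 no longer applies, and P = 6.
No directed path runs from P to U, so U keeps its natural value.
U = W*V  [with W=5, V=6]  = 30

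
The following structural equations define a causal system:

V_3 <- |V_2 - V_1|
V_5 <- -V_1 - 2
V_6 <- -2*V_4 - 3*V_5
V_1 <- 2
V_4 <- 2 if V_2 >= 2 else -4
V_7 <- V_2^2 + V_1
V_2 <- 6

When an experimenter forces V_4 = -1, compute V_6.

Under do(V_4=-1), the mechanism V_4 <- 2 if V_2 >= 2 else -4 is discarded; V_4 is fixed at -1.
V_5 = -V_1 - 2  [with V_1=2]  = -4
V_6 = -2*V_4 - 3*V_5  [with V_4=-1, V_5=-4]  = 14

14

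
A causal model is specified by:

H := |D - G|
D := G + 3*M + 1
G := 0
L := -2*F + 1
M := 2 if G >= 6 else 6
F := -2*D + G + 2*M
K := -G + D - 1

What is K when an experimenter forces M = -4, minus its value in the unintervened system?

-30

Under do(M=-4), the mechanism M := 2 if G >= 6 else 6 is discarded; M is fixed at -4.
D = G + 3*M + 1  [with G=0, M=-4]  = -11
K = -G + D - 1  [with G=0, D=-11]  = -12
Without intervention: M = 2 if G >= 6 else 6  [with G=0]  = 6; D = G + 3*M + 1  [with G=0, M=6]  = 19; K = -G + D - 1  [with G=0, D=19]  = 18.
Change = -12 − 18 = -30.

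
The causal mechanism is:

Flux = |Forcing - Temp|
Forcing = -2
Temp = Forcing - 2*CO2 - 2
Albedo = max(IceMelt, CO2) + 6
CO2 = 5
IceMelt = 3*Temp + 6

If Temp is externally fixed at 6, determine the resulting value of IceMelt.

24

The intervention breaks the incoming arrows to Temp: Temp = Forcing - 2*CO2 - 2 no longer applies, and Temp = 6.
IceMelt = 3*Temp + 6  [with Temp=6]  = 24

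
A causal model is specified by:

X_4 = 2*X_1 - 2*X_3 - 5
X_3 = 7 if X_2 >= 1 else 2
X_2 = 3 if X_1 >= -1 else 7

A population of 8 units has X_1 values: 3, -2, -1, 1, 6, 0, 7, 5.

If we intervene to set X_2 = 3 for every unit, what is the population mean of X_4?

-14.25

The intervention sets X_2=3 in all 8 units regardless of X_1. Recomputing X_4 per unit gives -13, -23, -21, -17, -7, -19, -5, -9; average -14.25.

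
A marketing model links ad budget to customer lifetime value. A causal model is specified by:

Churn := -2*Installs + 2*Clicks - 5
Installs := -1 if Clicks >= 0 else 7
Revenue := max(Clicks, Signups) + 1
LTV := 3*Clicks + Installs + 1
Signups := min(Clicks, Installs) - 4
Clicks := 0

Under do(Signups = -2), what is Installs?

-1

Under do(Signups=-2), the mechanism Signups := min(Clicks, Installs) - 4 is discarded; Signups is fixed at -2.
Since Installs is not a descendant of the intervened variable, it is unaffected.
Installs = -1 if Clicks >= 0 else 7  [with Clicks=0]  = -1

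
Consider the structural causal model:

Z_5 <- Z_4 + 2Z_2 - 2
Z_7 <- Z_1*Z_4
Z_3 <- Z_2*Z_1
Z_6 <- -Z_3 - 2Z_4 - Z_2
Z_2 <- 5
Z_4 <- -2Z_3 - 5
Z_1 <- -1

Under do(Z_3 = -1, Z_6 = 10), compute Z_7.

Under do(Z_3 = -1, Z_6 = 10), each intervened variable's structural equation is replaced by its fixed value.
Z_4 = -2Z_3 - 5  [with Z_3=-1]  = -3
Z_7 = Z_1*Z_4  [with Z_1=-1, Z_4=-3]  = 3

3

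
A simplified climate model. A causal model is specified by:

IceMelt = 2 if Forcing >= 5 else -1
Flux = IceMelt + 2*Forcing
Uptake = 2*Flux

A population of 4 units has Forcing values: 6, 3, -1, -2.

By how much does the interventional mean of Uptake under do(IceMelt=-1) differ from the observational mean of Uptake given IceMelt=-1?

6

Every unit gets IceMelt=-1 under the intervention. Uptake values become 22, 10, -6, -10; E[Uptake|do(IceMelt=-1)] = 4.
Conditioning on IceMelt=-1 selects the 3 unit(s) with Forcing ∈ {3, -1, -2}. Their Uptake values: 10, -6, -10. Mean = -2.
Difference = 4 − (-2) = 6.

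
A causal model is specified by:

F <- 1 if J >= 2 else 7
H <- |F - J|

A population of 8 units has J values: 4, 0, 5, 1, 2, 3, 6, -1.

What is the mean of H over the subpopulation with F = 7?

7

Observing F=7 restricts to units where F's equation naturally yields 7: J ∈ {0, 1, -1}. In that subpopulation H = 7, 6, 8, mean 7.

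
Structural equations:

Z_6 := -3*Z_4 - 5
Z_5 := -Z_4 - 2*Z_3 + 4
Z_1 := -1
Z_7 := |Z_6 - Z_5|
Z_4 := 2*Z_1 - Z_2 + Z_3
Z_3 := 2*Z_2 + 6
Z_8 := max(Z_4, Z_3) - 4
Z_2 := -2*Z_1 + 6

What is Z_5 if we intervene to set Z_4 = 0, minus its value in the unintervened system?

Intervening sets Z_4 = 0 and removes its equation (Z_4 := 2*Z_1 - Z_2 + Z_3).
Z_2 = -2*Z_1 + 6  [with Z_1=-1]  = 8
Z_3 = 2*Z_2 + 6  [with Z_2=8]  = 22
Z_5 = -Z_4 - 2*Z_3 + 4  [with Z_4=0, Z_3=22]  = -40
Without intervention: Z_2 = -2*Z_1 + 6  [with Z_1=-1]  = 8; Z_3 = 2*Z_2 + 6  [with Z_2=8]  = 22; Z_4 = 2*Z_1 - Z_2 + Z_3  [with Z_1=-1, Z_2=8, Z_3=22]  = 12; Z_5 = -Z_4 - 2*Z_3 + 4  [with Z_4=12, Z_3=22]  = -52.
Change = -40 − (-52) = 12.

12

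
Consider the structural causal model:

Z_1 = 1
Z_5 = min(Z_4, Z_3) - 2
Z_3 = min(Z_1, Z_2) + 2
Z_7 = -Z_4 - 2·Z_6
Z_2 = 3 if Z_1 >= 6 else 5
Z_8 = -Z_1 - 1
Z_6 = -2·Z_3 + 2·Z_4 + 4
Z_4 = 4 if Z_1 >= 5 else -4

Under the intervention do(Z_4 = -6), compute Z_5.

-8

Intervening sets Z_4 = -6 and removes its equation (Z_4 = 4 if Z_1 >= 5 else -4).
Z_2 = 3 if Z_1 >= 6 else 5  [with Z_1=1]  = 5
Z_3 = min(Z_1, Z_2) + 2  [with Z_1=1, Z_2=5]  = 3
Z_5 = min(Z_4, Z_3) - 2  [with Z_4=-6, Z_3=3]  = -8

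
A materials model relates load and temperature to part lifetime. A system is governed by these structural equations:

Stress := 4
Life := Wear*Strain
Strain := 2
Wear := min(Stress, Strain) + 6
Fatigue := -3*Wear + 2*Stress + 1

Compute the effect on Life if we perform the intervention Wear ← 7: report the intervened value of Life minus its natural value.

-2

do(Wear=7) replaces the equation Wear := min(Stress, Strain) + 6 with the constant Wear = 7.
Life = Wear*Strain  [with Wear=7, Strain=2]  = 14
Without intervention: Wear = min(Stress, Strain) + 6  [with Stress=4, Strain=2]  = 8; Life = Wear*Strain  [with Wear=8, Strain=2]  = 16.
Change = 14 − 16 = -2.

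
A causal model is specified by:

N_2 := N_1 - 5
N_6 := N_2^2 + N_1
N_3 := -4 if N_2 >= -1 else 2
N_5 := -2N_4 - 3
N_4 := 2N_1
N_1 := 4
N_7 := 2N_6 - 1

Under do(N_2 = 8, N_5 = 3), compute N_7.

The joint intervention fixes N_2 = 8, N_5 = 3, removing each variable's own equation.
N_6 = N_2^2 + N_1  [with N_2=8, N_1=4]  = 68
N_7 = 2N_6 - 1  [with N_6=68]  = 135

135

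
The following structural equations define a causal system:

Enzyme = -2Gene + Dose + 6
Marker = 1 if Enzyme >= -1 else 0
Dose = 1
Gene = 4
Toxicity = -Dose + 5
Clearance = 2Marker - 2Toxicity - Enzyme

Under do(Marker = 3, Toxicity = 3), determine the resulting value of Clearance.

1

The joint intervention fixes Marker = 3, Toxicity = 3, removing each variable's own equation.
Enzyme = -2Gene + Dose + 6  [with Gene=4, Dose=1]  = -1
Clearance = 2Marker - 2Toxicity - Enzyme  [with Marker=3, Toxicity=3, Enzyme=-1]  = 1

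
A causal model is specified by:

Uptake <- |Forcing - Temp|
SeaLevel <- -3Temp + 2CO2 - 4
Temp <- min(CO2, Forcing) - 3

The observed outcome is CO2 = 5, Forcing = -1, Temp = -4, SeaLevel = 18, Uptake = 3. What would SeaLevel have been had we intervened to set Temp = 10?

-24

The intervention breaks the incoming arrows to Temp: Temp <- min(CO2, Forcing) - 3 no longer applies, and Temp = 10.
SeaLevel = -3Temp + 2CO2 - 4  [with Temp=10, CO2=5]  = -24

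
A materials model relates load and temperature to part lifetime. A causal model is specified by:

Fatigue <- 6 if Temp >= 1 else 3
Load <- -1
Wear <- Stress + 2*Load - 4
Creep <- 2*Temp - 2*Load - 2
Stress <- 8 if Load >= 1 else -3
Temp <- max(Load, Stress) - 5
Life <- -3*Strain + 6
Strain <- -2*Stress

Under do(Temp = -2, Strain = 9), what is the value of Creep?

The joint intervention fixes Temp = -2, Strain = 9, removing each variable's own equation.
Creep = 2*Temp - 2*Load - 2  [with Temp=-2, Load=-1]  = -4

-4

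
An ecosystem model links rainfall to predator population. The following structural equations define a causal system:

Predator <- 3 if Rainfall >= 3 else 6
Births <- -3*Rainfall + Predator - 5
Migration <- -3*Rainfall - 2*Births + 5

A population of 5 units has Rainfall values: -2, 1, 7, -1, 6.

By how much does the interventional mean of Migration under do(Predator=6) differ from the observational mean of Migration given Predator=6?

The intervention sets Predator=6 in all 5 units regardless of Rainfall. Recomputing Migration per unit gives -3, 6, 24, 0, 21; average 9.6.
E[Migration|Predator=6] averages over only the 3 units with Predator=6 (Rainfall = -2, 1, -1): Migration = -3, 6, 0, mean 1.
Difference = 9.6 − 1 = 8.6.

8.6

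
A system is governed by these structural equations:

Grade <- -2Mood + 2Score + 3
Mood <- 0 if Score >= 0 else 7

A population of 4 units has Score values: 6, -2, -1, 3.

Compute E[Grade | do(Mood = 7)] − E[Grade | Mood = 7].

The intervention sets Mood=7 in all 4 units regardless of Score. Recomputing Grade per unit gives 1, -15, -13, -5; average -8.
Observing Mood=7 restricts to units where Mood's equation naturally yields 7: Score ∈ {-2, -1}. In that subpopulation Grade = -15, -13, mean -14.
Difference = -8 − (-14) = 6.

6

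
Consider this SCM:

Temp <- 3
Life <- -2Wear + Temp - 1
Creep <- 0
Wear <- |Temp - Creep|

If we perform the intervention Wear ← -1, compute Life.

The intervention breaks the incoming arrows to Wear: Wear <- |Temp - Creep| no longer applies, and Wear = -1.
Life = -2Wear + Temp - 1  [with Wear=-1, Temp=3]  = 4

4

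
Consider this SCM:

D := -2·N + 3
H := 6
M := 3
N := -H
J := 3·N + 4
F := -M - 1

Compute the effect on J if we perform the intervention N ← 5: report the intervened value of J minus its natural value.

The intervention breaks the incoming arrows to N: N := -H no longer applies, and N = 5.
J = 3·N + 4  [with N=5]  = 19
Without intervention: N = -H  [with H=6]  = -6; J = 3·N + 4  [with N=-6]  = -14.
Change = 19 − (-14) = 33.

33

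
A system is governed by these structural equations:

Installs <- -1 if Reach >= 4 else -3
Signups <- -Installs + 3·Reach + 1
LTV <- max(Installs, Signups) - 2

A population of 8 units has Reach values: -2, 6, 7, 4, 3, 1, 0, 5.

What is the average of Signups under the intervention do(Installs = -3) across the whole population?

do(Installs=-3) breaks Installs's dependence on Reach. With Installs=-3 fixed, Signups across the units is -2, 22, 25, 16, 13, 7, 4, 19, mean 13.

13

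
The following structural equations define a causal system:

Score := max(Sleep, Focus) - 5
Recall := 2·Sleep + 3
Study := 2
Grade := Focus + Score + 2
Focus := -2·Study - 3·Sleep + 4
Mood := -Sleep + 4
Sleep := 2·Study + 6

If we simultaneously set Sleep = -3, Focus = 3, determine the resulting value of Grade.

3

Under do(Sleep = -3, Focus = 3), each intervened variable's structural equation is replaced by its fixed value.
Score = max(Sleep, Focus) - 5  [with Sleep=-3, Focus=3]  = -2
Grade = Focus + Score + 2  [with Focus=3, Score=-2]  = 3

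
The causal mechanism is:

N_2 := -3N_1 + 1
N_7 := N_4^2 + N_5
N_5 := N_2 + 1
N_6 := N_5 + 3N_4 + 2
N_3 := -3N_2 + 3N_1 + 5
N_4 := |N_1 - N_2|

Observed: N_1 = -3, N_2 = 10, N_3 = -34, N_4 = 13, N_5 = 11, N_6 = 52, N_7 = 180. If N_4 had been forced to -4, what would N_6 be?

1

Under do(N_4=-4), the mechanism N_4 := |N_1 - N_2| is discarded; N_4 is fixed at -4.
N_2 = -3N_1 + 1  [with N_1=-3]  = 10
N_5 = N_2 + 1  [with N_2=10]  = 11
N_6 = N_5 + 3N_4 + 2  [with N_5=11, N_4=-4]  = 1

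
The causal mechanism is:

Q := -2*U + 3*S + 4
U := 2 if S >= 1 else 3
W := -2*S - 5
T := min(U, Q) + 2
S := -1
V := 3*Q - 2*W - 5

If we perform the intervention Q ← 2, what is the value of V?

Intervening sets Q = 2 and removes its equation (Q := -2*U + 3*S + 4).
W = -2*S - 5  [with S=-1]  = -3
V = 3*Q - 2*W - 5  [with Q=2, W=-3]  = 7

7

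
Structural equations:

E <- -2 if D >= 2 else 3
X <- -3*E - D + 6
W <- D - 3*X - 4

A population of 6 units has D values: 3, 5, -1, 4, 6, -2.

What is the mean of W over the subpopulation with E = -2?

Conditioning on E=-2 selects the 4 unit(s) with D ∈ {3, 5, 4, 6}. Their W values: -28, -20, -24, -16. Mean = -22.

-22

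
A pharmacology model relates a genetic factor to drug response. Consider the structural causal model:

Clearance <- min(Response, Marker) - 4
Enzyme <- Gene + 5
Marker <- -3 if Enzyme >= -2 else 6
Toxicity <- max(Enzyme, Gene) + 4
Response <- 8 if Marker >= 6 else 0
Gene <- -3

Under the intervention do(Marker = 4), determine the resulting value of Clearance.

The intervention breaks the incoming arrows to Marker: Marker <- -3 if Enzyme >= -2 else 6 no longer applies, and Marker = 4.
Response = 8 if Marker >= 6 else 0  [with Marker=4]  = 0
Clearance = min(Response, Marker) - 4  [with Response=0, Marker=4]  = -4

-4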